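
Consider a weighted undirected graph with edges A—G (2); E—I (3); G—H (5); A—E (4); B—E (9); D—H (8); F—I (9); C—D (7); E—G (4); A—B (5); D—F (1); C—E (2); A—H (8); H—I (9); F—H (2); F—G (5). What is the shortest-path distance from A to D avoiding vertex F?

A few of the A→D routes:
A-G-E-C-D: 2 + 4 + 2 + 7 = 15
A-E-G-H-D: 4 + 4 + 5 + 8 = 21
A-E-C-D: 4 + 2 + 7 = 13
A-G-H-D: 2 + 5 + 8 = 15
A-B-E-C-D: 5 + 9 + 2 + 7 = 23
A-H-D: 8 + 8 = 16
Shortest: 13.

13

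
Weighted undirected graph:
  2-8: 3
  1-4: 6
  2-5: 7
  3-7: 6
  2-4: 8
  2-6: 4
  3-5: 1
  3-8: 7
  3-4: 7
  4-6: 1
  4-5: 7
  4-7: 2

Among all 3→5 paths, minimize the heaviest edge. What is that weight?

Some routes from 3 to 5:
3→7→4→5: max(6, 2, 7) = 7
3→8→2→6→4→5: max(7, 3, 4, 1, 7) = 7
3→8→2→5: max(7, 3, 7) = 7
3→5: max(1) = 1
3→7→4→6→2→5: max(6, 2, 1, 4, 7) = 7
The minimum achievable maximum is 1.

1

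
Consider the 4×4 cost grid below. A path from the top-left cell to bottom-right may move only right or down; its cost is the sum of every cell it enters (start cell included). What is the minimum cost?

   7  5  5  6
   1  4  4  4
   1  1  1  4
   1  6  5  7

One optimal route is [0,0] -> [1,0] -> [2,0] -> [2,1] -> [2,2] -> [2,3] -> [3,3].
Its cost is 7 + 1 + 1 + 1 + 1 + 4 + 7 = 22.

22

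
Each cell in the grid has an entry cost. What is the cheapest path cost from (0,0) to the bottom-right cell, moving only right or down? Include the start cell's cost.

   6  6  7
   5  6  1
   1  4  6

Best path: (0,0)→(1,0)→(2,0)→(2,1)→(2,2)
Cost: 6 + 5 + 1 + 4 + 6 = 22

22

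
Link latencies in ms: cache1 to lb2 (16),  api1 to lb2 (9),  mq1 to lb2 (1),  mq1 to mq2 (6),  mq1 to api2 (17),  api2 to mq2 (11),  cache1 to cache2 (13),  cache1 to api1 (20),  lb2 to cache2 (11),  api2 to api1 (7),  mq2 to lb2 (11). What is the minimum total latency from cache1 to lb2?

16

Comparing a few candidate routes:
cache1-api1-lb2: 20 + 9 = 29
cache1-cache2-lb2: 13 + 11 = 24
cache1-lb2: 16
The minimum is 16 ms.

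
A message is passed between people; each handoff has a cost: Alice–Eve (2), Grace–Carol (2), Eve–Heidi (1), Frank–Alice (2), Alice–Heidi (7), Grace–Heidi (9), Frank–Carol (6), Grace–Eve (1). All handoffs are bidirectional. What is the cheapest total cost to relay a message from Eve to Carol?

Candidate routes:
Eve -> Alice -> Frank -> Carol: 2 + 2 + 6 = 10
Eve -> Heidi -> Alice -> Frank -> Carol: 1 + 7 + 2 + 6 = 16
Eve -> Grace -> Heidi -> Alice -> Frank -> Carol: 1 + 9 + 7 + 2 + 6 = 25
Eve -> Grace -> Carol: 1 + 2 = 3
Eve -> Alice -> Heidi -> Grace -> Carol: 2 + 7 + 9 + 2 = 20
Eve -> Heidi -> Grace -> Carol: 1 + 9 + 2 = 12
The minimum is 3.

3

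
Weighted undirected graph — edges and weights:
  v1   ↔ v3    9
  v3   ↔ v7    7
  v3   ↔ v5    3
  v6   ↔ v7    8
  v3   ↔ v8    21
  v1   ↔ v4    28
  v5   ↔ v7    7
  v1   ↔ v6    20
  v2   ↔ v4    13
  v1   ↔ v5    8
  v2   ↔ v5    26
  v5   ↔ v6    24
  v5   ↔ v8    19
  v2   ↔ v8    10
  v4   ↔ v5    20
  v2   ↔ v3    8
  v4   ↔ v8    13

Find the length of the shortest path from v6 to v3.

A few of the v6→v3 routes:
v6-v7-v3: 8 + 7 = 15
v6-v7-v5-v3: 8 + 7 + 3 = 18
v6-v5-v3: 24 + 3 = 27
Best route has total 15.

15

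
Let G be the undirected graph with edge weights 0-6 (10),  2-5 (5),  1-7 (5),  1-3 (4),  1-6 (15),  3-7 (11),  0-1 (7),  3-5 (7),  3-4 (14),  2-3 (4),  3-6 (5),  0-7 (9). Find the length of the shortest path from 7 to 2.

13

A few of the 7→2 routes:
7 -> 1 -> 3 -> 5 -> 2: 5 + 4 + 7 + 5 = 21
7 -> 3 -> 2: 11 + 4 = 15
7 -> 1 -> 3 -> 2: 5 + 4 + 4 = 13
Shortest: 13.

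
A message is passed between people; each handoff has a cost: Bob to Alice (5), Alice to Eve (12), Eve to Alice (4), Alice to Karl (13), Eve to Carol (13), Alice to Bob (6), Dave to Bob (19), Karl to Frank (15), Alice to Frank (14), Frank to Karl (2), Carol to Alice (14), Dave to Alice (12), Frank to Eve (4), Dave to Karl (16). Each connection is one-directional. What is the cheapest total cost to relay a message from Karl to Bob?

29

Candidate routes:
Karl → Frank → Eve → Alice → Bob: 15 + 4 + 4 + 6 = 29
Karl → Frank → Eve → Carol → Alice → Bob: 15 + 4 + 13 + 14 + 6 = 52
Shortest: 29.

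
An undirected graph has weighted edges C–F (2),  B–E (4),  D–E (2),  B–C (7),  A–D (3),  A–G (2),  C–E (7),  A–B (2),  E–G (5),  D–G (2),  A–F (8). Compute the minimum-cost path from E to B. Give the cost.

4

Comparing a few candidate routes:
E - G - A - B: 5 + 2 + 2 = 9
E - B: 4
E - G - D - A - B: 5 + 2 + 3 + 2 = 12
E - D - A - B: 2 + 3 + 2 = 7
E - C - B: 7 + 7 = 14
E - D - G - A - B: 2 + 2 + 2 + 2 = 8
Best route has total 4.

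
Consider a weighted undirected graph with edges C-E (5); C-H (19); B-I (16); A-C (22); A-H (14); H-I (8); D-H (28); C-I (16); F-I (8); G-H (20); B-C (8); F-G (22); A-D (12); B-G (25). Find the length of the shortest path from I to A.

Checking several routes:
I-B-C-A: 16 + 8 + 22 = 46
I-C-A: 16 + 22 = 38
I-H-A: 8 + 14 = 22
Shortest: 22.

22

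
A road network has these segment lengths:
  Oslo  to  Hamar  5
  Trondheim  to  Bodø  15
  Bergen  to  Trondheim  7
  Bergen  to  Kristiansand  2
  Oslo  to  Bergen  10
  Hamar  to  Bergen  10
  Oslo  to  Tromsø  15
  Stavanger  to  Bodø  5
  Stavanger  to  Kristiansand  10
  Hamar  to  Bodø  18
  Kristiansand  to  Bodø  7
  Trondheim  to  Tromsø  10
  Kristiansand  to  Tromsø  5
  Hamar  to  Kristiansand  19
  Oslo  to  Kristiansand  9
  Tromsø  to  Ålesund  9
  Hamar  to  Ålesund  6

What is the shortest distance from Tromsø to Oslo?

Some routes from Tromsø to Oslo:
Tromsø -> Kristiansand -> Bergen -> Oslo: 5 + 2 + 10 = 17
Tromsø -> Kristiansand -> Oslo: 5 + 9 = 14
Tromsø -> Kristiansand -> Bergen -> Hamar -> Oslo: 5 + 2 + 10 + 5 = 22
Tromsø -> Trondheim -> Bergen -> Oslo: 10 + 7 + 10 = 27
Tromsø -> Oslo: 15
Tromsø -> Ålesund -> Hamar -> Oslo: 9 + 6 + 5 = 20
Best route has total 14.

14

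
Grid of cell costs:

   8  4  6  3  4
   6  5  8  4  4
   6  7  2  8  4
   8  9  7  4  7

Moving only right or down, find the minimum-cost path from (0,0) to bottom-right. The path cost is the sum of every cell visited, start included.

One optimal route is (0,0)→(0,1)→(0,2)→(0,3)→(0,4)→(1,4)→(2,4)→(3,4).
Its cost is 8 + 4 + 6 + 3 + 4 + 4 + 4 + 7 = 40.

40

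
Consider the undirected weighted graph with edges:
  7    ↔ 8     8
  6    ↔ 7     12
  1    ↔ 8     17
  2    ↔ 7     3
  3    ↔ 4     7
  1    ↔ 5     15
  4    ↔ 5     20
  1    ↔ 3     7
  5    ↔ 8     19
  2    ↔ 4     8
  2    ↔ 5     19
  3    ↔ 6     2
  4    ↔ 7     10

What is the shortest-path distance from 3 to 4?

7

Some routes from 3 to 4:
3 → 6 → 7 → 4: 2 + 12 + 10 = 24
3 → 4: 7
3 → 1 → 8 → 7 → 4: 7 + 17 + 8 + 10 = 42
3 → 6 → 7 → 2 → 4: 2 + 12 + 3 + 8 = 25
3 → 1 → 5 → 4: 7 + 15 + 20 = 42
Shortest: 7.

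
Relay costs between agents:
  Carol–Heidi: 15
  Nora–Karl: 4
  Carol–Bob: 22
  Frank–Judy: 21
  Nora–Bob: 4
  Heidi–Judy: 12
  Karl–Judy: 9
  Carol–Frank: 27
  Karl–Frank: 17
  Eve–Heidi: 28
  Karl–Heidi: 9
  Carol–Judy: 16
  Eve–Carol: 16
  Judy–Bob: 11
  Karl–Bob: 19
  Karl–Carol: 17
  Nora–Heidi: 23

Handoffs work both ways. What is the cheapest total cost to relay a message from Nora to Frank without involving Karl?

36

Comparing a few candidate routes:
Nora→Bob→Carol→Frank: 4 + 22 + 27 = 53
Nora→Heidi→Judy→Frank: 23 + 12 + 21 = 56
Nora→Bob→Judy→Frank: 4 + 11 + 21 = 36
Shortest: 36.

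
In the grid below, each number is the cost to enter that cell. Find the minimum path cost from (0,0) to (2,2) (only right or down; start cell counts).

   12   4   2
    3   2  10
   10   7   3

One optimal route is r0c0→r1c0→r1c1→r2c1→r2c2.
Its cost is 12 + 3 + 2 + 7 + 3 = 27.
(Top row then right column would cost 31.)

27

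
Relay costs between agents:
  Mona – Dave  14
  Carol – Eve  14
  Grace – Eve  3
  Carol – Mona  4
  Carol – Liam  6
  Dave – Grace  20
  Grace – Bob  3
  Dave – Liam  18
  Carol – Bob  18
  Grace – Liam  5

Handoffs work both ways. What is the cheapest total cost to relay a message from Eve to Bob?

6

Checking several routes:
Eve → Carol → Mona → Dave → Grace → Bob: 14 + 4 + 14 + 20 + 3 = 55
Eve → Carol → Liam → Grace → Bob: 14 + 6 + 5 + 3 = 28
Eve → Grace → Bob: 3 + 3 = 6
Eve → Grace → Liam → Carol → Bob: 3 + 5 + 6 + 18 = 32
Eve → Carol → Bob: 14 + 18 = 32
Shortest: 6.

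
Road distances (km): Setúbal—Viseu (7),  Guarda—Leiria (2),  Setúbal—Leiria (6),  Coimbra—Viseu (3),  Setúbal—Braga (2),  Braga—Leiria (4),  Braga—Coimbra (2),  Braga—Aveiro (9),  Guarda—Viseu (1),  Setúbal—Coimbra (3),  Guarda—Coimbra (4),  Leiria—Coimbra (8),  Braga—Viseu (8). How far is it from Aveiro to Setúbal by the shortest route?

A few of the Aveiro→Setúbal routes:
Aveiro → Braga → Setúbal: 9 + 2 = 11
Aveiro → Braga → Coimbra → Setúbal: 9 + 2 + 3 = 14
Aveiro → Braga → Leiria → Setúbal: 9 + 4 + 6 = 19
Aveiro → Braga → Coimbra → Viseu → Setúbal: 9 + 2 + 3 + 7 = 21
Best route has total 11 km.

11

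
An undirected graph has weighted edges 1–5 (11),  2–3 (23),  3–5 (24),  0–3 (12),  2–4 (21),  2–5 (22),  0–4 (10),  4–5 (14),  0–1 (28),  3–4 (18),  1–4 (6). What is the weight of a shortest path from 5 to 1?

11

A few of the 5→1 routes:
5 - 4 - 1: 14 + 6 = 20
5 - 1: 11
5 - 2 - 4 - 1: 22 + 21 + 6 = 49
5 - 3 - 4 - 1: 24 + 18 + 6 = 48
Best route has total 11.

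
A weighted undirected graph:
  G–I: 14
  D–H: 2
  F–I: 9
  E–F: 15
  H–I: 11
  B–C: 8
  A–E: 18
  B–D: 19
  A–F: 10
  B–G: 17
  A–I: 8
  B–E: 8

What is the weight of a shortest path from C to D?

Comparing a few candidate routes:
C - B - E - F - I - H - D: 8 + 8 + 15 + 9 + 11 + 2 = 53
C - B - G - I - H - D: 8 + 17 + 14 + 11 + 2 = 52
C - B - D: 8 + 19 = 27
C - B - E - A - I - H - D: 8 + 8 + 18 + 8 + 11 + 2 = 55
Best route has total 27.

27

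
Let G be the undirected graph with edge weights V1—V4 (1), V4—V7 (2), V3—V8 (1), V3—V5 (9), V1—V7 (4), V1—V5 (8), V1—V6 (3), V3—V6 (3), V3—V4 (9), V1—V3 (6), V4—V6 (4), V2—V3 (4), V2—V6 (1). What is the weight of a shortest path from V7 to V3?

9

Some routes from V7 to V3:
V7 - V4 - V1 - V6 - V3: 2 + 1 + 3 + 3 = 9
V7 - V4 - V1 - V3: 2 + 1 + 6 = 9
V7 - V4 - V6 - V3: 2 + 4 + 3 = 9
V7 - V1 - V3: 4 + 6 = 10
Best route has total 9.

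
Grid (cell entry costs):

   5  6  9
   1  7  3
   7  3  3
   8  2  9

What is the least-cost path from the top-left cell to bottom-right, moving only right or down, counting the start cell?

Best path: r0c0 → r1c0 → r1c1 → r2c1 → r3c1 → r3c2
Cost: 5 + 1 + 7 + 3 + 2 + 9 = 27
For comparison, the top-then-right route costs 35.

27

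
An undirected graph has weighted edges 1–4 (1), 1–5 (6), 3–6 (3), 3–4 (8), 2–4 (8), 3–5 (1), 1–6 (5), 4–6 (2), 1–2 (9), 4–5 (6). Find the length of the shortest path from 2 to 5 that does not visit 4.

Candidate routes:
2 - 1 - 5: 9 + 6 = 15
2 - 1 - 6 - 3 - 5: 9 + 5 + 3 + 1 = 18
The minimum is 15.

15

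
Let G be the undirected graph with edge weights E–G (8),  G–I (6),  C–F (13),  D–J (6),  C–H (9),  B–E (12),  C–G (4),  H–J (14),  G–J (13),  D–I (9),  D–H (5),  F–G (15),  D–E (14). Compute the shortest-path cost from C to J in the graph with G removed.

20

Routes from C to J avoiding G:
C -> H -> J: 9 + 14 = 23
C -> H -> D -> J: 9 + 5 + 6 = 20
Shortest: 20.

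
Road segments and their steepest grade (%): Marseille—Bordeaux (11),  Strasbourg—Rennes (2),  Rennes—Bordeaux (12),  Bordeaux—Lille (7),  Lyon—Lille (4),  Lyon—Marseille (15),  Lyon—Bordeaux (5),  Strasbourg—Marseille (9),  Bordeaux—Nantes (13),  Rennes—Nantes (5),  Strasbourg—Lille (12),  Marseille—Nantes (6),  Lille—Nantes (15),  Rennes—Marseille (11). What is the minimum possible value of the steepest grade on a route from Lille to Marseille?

A few of the Lille→Marseille routes:
Lille→Bordeaux→Marseille: max(7, 11) = 11
Lille→Strasbourg→Marseille: max(12, 9) = 12
Lille→Lyon→Bordeaux→Marseille: max(4, 5, 11) = 11
The minimum achievable maximum is 11%.

11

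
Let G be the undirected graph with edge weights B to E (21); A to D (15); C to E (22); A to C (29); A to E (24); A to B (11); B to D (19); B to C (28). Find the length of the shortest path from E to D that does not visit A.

Paths from E to D avoiding A:
E → B → D: 21 + 19 = 40
E → C → B → D: 22 + 28 + 19 = 69
The minimum is 40.

40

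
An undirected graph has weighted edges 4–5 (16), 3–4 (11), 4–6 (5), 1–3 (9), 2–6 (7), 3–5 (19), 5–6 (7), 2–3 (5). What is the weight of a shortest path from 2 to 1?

Routes from 2 to 1:
2 - 6 - 4 - 3 - 1: 7 + 5 + 11 + 9 = 32
2 - 6 - 5 - 4 - 3 - 1: 7 + 7 + 16 + 11 + 9 = 50
2 - 6 - 5 - 3 - 1: 7 + 7 + 19 + 9 = 42
2 - 6 - 4 - 5 - 3 - 1: 7 + 5 + 16 + 19 + 9 = 56
2 - 3 - 1: 5 + 9 = 14
Best route has total 14.

14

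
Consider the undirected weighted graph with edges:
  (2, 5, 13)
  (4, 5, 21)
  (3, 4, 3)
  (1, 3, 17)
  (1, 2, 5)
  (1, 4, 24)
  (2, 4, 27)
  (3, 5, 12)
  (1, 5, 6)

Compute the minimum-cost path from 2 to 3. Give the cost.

Comparing a few candidate routes:
2 -> 5 -> 3: 13 + 12 = 25
2 -> 1 -> 5 -> 3: 5 + 6 + 12 = 23
2 -> 4 -> 3: 27 + 3 = 30
2 -> 1 -> 3: 5 + 17 = 22
Best route has total 22.

22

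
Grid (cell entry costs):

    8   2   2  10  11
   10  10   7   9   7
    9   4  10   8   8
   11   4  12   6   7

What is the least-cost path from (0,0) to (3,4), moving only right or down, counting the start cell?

49

Take (0,0) → (0,1) → (0,2) → (1,2) → (1,3) → (2,3) → (3,3) → (3,4) for a total of 8 + 2 + 2 + 7 + 9 + 8 + 6 + 7 = 49.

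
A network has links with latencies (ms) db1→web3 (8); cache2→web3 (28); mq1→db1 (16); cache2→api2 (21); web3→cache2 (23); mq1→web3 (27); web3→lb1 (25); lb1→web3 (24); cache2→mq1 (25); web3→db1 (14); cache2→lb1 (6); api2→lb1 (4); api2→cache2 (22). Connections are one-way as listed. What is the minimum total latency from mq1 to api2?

68

Candidate routes:
mq1-db1-web3-cache2-api2: 16 + 8 + 23 + 21 = 68
mq1-web3-cache2-api2: 27 + 23 + 21 = 71
Best route has total 68 ms.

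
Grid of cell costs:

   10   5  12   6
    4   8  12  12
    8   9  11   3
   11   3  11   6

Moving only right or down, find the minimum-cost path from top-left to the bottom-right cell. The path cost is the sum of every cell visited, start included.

Take [0,0] -> [1,0] -> [1,1] -> [2,1] -> [2,2] -> [2,3] -> [3,3] for a total of 10 + 4 + 8 + 9 + 11 + 3 + 6 = 51.
For comparison, the top-then-right route costs 54.

51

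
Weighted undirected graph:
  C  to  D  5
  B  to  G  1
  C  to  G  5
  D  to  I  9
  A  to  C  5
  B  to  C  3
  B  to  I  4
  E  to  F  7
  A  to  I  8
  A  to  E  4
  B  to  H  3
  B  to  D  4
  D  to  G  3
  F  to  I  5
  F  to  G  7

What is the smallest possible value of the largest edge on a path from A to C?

Checking several routes:
A -> C: max(5) = 5
A -> E -> F -> G -> C: max(4, 7, 7, 5) = 7
A -> E -> F -> G -> D -> B -> C: max(4, 7, 7, 3, 4, 3) = 7
A -> E -> F -> G -> D -> C: max(4, 7, 7, 3, 5) = 7
Best route has worst link 5.

5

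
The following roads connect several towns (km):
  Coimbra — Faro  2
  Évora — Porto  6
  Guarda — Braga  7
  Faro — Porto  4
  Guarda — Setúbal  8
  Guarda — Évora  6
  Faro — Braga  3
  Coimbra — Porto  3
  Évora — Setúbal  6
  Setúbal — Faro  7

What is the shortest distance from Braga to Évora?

Checking several routes:
Braga→Faro→Porto→Évora: 3 + 4 + 6 = 13
Braga→Faro→Coimbra→Porto→Évora: 3 + 2 + 3 + 6 = 14
Braga→Faro→Setúbal→Évora: 3 + 7 + 6 = 16
Braga→Guarda→Évora: 7 + 6 = 13
Shortest: 13 km.

13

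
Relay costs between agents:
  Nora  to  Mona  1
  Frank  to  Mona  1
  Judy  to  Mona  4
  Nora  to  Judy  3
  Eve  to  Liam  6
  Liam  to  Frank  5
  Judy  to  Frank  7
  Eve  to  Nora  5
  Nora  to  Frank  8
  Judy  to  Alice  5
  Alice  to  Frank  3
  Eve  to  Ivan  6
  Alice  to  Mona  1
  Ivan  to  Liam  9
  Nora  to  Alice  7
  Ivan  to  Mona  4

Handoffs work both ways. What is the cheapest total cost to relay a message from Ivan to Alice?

Comparing a few candidate routes:
Ivan - Mona - Alice: 4 + 1 = 5
Ivan - Mona - Frank - Alice: 4 + 1 + 3 = 8
Ivan - Mona - Nora - Alice: 4 + 1 + 7 = 12
Best route has total 5.

5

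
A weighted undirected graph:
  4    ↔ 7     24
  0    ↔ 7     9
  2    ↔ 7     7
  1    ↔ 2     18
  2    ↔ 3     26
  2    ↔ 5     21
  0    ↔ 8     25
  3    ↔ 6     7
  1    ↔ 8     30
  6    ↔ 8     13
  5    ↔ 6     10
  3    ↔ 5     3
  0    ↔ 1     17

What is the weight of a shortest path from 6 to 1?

43

Some routes from 6 to 1:
6 - 8 - 1: 13 + 30 = 43
6 - 5 - 2 - 1: 10 + 21 + 18 = 49
6 - 3 - 5 - 2 - 1: 7 + 3 + 21 + 18 = 49
Best route has total 43.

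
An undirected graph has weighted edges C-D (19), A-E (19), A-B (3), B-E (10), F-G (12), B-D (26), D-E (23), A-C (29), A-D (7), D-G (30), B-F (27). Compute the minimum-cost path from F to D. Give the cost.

37

A few of the F→D routes:
F - B - A - D: 27 + 3 + 7 = 37
F - G - D: 12 + 30 = 42
F - B - D: 27 + 26 = 53
Shortest: 37.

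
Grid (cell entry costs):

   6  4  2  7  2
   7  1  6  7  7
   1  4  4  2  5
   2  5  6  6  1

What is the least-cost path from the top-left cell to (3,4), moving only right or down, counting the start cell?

27

Cheapest: r0c0 r0c1 r1c1 r2c1 r2c2 r2c3 r2c4 r3c4
  6 + 4 + 1 + 4 + 4 + 2 + 5 + 1 = 27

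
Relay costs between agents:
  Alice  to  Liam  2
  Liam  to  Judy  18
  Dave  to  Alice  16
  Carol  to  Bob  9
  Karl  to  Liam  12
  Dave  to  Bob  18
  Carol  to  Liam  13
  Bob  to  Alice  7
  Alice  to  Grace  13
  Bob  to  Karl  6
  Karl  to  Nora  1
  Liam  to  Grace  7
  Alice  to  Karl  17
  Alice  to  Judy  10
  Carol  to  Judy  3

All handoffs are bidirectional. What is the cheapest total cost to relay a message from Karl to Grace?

Comparing a few candidate routes:
Karl -> Liam -> Grace: 12 + 7 = 19
Karl -> Alice -> Liam -> Grace: 17 + 2 + 7 = 26
Karl -> Bob -> Alice -> Liam -> Grace: 6 + 7 + 2 + 7 = 22
Best route has total 19.

19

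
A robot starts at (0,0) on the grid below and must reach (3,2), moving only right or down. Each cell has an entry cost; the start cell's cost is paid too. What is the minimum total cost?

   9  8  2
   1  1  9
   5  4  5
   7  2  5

22

One optimal route is (0,0)→(1,0)→(1,1)→(2,1)→(3,1)→(3,2).
Its cost is 9 + 1 + 1 + 4 + 2 + 5 = 22.
For comparison, the top-then-right route costs 38.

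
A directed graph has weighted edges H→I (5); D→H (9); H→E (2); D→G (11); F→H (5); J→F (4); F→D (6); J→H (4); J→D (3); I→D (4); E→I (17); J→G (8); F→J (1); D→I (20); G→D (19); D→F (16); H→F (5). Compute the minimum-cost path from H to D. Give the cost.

Paths from H to D:
H -> F -> D: 5 + 6 = 11
H -> I -> D: 5 + 4 = 9
H -> F -> J -> D: 5 + 1 + 3 = 9
H -> F -> J -> G -> D: 5 + 1 + 8 + 19 = 33
H -> E -> I -> D: 2 + 17 + 4 = 23
The minimum is 9.

9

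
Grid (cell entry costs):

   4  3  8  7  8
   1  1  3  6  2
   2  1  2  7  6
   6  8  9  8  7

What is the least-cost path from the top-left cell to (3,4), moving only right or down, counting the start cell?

29

One optimal route is [0,0]→[1,0]→[1,1]→[2,1]→[2,2]→[2,3]→[2,4]→[3,4].
Its cost is 4 + 1 + 1 + 1 + 2 + 7 + 6 + 7 = 29.
For comparison, the top-then-right route costs 45.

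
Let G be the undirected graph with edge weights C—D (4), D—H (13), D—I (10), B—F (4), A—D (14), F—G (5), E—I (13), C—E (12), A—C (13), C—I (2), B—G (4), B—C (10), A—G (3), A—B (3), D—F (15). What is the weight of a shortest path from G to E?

26

Comparing a few candidate routes:
G→A→C→I→E: 3 + 13 + 2 + 13 = 31
G→B→C→E: 4 + 10 + 12 = 26
G→A→C→E: 3 + 13 + 12 = 28
G→B→C→I→E: 4 + 10 + 2 + 13 = 29
G→A→B→C→E: 3 + 3 + 10 + 12 = 28
G→A→B→C→I→E: 3 + 3 + 10 + 2 + 13 = 31
The minimum is 26.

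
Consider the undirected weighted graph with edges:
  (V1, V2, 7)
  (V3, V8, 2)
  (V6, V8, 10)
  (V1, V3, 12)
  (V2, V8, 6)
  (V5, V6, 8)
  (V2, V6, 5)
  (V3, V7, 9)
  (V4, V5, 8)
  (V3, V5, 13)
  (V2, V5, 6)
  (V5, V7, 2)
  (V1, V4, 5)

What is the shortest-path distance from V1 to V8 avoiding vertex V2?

Comparing a few candidate routes:
V1 -> V4 -> V5 -> V7 -> V3 -> V8: 5 + 8 + 2 + 9 + 2 = 26
V1 -> V3 -> V8: 12 + 2 = 14
V1 -> V4 -> V5 -> V3 -> V8: 5 + 8 + 13 + 2 = 28
V1 -> V3 -> V7 -> V5 -> V6 -> V8: 12 + 9 + 2 + 8 + 10 = 41
V1 -> V4 -> V5 -> V6 -> V8: 5 + 8 + 8 + 10 = 31
Shortest: 14.

14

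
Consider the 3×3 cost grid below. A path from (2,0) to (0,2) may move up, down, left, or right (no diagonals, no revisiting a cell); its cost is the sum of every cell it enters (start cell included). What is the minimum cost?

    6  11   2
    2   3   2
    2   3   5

11

Path (2,0) -> (1,0) -> (1,1) -> (1,2) -> (0,2): 2 + 2 + 3 + 2 + 2 = 11.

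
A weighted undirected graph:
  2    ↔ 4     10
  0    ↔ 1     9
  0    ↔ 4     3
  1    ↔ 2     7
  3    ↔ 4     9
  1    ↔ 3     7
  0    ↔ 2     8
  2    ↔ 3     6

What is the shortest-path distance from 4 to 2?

Comparing a few candidate routes:
4 - 3 - 2: 9 + 6 = 15
4 - 0 - 1 - 2: 3 + 9 + 7 = 19
4 - 2: 10
4 - 0 - 2: 3 + 8 = 11
Best route has total 10.

10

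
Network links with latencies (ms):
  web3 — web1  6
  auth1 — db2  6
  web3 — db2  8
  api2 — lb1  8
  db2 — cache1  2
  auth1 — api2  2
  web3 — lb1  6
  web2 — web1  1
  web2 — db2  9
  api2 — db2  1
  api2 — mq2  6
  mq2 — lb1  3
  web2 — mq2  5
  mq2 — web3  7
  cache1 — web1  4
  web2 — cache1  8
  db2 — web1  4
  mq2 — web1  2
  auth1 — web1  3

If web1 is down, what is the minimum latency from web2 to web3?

Comparing a few candidate routes:
web2→db2→web3: 9 + 8 = 17
web2→mq2→web3: 5 + 7 = 12
web2→mq2→lb1→web3: 5 + 3 + 6 = 14
web2→cache1→db2→web3: 8 + 2 + 8 = 18
The minimum is 12 ms.

12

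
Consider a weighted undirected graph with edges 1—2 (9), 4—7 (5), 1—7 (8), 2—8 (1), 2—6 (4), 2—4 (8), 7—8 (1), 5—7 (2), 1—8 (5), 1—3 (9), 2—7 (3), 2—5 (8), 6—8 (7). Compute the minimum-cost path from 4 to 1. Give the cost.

A few of the 4→1 routes:
4 → 7 → 8 → 1: 5 + 1 + 5 = 11
4 → 7 → 8 → 2 → 1: 5 + 1 + 1 + 9 = 16
4 → 7 → 2 → 8 → 1: 5 + 3 + 1 + 5 = 14
4 → 7 → 1: 5 + 8 = 13
4 → 2 → 8 → 1: 8 + 1 + 5 = 14
4 → 7 → 2 → 1: 5 + 3 + 9 = 17
The minimum is 11.

11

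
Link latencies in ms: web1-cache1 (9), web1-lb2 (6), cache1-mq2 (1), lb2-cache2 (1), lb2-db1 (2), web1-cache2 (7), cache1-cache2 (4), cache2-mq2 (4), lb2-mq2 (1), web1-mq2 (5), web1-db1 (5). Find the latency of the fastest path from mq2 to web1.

Checking several routes:
mq2-web1: 5
mq2-lb2-db1-web1: 1 + 2 + 5 = 8
mq2-lb2-cache2-web1: 1 + 1 + 7 = 9
mq2-lb2-web1: 1 + 6 = 7
mq2-cache1-web1: 1 + 9 = 10
Shortest: 5 ms.

5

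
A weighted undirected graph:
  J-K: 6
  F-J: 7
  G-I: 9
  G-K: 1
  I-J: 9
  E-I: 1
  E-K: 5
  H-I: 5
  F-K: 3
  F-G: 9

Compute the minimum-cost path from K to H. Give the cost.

11

Comparing a few candidate routes:
K-J-I-H: 6 + 9 + 5 = 20
K-G-I-H: 1 + 9 + 5 = 15
K-F-G-I-H: 3 + 9 + 9 + 5 = 26
K-F-J-I-H: 3 + 7 + 9 + 5 = 24
K-E-I-H: 5 + 1 + 5 = 11
Best route has total 11.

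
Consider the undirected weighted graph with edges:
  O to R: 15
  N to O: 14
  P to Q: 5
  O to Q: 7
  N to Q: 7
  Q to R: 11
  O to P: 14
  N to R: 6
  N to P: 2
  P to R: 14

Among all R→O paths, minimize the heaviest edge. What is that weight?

7

Some routes from R to O:
R-N-Q-O: max(6, 7, 7) = 7
R-N-P-Q-O: max(6, 2, 5, 7) = 7
R-Q-O: max(11, 7) = 11
R-N-O: max(6, 14) = 14
Smallest bottleneck: 7.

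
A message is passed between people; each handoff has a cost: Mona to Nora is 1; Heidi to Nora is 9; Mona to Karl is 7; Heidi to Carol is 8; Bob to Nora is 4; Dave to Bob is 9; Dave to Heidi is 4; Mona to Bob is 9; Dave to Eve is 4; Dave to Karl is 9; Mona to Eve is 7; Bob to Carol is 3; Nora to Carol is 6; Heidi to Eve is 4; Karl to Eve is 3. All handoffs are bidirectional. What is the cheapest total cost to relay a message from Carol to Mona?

Comparing a few candidate routes:
Carol→Bob→Mona: 3 + 9 = 12
Carol→Nora→Mona: 6 + 1 = 7
Carol→Bob→Nora→Mona: 3 + 4 + 1 = 8
Shortest: 7.

7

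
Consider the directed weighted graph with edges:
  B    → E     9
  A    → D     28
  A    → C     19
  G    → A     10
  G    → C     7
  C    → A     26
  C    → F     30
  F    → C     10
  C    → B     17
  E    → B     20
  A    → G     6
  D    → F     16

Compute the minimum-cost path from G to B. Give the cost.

24

Candidate routes:
G -> A -> D -> F -> C -> B: 10 + 28 + 16 + 10 + 17 = 81
G -> A -> C -> B: 10 + 19 + 17 = 46
G -> C -> B: 7 + 17 = 24
Best route has total 24.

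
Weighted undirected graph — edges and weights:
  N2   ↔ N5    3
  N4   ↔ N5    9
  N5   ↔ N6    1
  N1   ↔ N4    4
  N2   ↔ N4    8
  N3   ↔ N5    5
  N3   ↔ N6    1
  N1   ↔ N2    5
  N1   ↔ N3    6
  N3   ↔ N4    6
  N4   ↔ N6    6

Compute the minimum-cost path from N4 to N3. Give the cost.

6

Comparing a few candidate routes:
N4 → N1 → N3: 4 + 6 = 10
N4 → N3: 6
N4 → N5 → N6 → N3: 9 + 1 + 1 = 11
N4 → N6 → N3: 6 + 1 = 7
Shortest: 6.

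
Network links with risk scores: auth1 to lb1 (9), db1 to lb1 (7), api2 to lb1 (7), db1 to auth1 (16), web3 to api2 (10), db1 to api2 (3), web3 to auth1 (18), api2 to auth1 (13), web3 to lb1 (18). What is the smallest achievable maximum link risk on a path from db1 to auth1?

Comparing a few candidate routes:
db1 - auth1: max(16) = 16
db1 - api2 - auth1: max(3, 13) = 13
db1 - api2 - lb1 - auth1: max(3, 7, 9) = 9
db1 - lb1 - auth1: max(7, 9) = 9
db1 - lb1 - api2 - auth1: max(7, 7, 13) = 13
Smallest bottleneck: 9.

9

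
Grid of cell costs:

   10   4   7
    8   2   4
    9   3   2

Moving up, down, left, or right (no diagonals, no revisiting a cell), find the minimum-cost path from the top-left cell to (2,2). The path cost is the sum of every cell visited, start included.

Take r0c0→r0c1→r1c1→r2c1→r2c2 for a total of 10 + 4 + 2 + 3 + 2 = 21.

21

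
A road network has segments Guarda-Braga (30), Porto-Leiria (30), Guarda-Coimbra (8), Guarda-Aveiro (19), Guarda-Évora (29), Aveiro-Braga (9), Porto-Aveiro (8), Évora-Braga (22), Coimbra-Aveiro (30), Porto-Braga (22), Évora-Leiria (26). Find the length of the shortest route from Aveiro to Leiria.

A few of the Aveiro→Leiria routes:
Aveiro-Braga-Porto-Leiria: 9 + 22 + 30 = 61
Aveiro-Guarda-Évora-Leiria: 19 + 29 + 26 = 74
Aveiro-Porto-Leiria: 8 + 30 = 38
Aveiro-Braga-Évora-Leiria: 9 + 22 + 26 = 57
Shortest: 38 mi.

38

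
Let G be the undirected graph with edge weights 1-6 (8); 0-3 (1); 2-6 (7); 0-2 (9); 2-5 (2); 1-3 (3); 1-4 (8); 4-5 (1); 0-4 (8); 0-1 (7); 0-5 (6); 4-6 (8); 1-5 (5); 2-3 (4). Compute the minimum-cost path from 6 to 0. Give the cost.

Checking several routes:
6 -> 2 -> 3 -> 0: 7 + 4 + 1 = 12
6 -> 4 -> 5 -> 0: 8 + 1 + 6 = 15
6 -> 1 -> 3 -> 0: 8 + 3 + 1 = 12
6 -> 2 -> 5 -> 0: 7 + 2 + 6 = 15
6 -> 1 -> 0: 8 + 7 = 15
6 -> 2 -> 0: 7 + 9 = 16
Shortest: 12.

12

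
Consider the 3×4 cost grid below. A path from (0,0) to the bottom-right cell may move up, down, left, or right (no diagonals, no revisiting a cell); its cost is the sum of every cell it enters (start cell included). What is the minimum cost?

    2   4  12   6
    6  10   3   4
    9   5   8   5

28

One optimal route is [0,0] → [0,1] → [1,1] → [1,2] → [1,3] → [2,3].
Its cost is 2 + 4 + 10 + 3 + 4 + 5 = 28.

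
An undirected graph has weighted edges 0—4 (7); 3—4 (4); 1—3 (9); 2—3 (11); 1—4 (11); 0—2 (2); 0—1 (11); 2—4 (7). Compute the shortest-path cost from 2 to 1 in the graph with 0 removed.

18

Checking several routes:
2 - 3 - 1: 11 + 9 = 20
2 - 4 - 1: 7 + 11 = 18
2 - 4 - 3 - 1: 7 + 4 + 9 = 20
Best route has total 18.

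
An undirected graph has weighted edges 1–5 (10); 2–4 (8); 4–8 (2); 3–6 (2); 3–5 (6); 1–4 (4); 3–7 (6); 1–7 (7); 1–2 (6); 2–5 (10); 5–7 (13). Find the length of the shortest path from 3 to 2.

Checking several routes:
3 -> 5 -> 1 -> 2: 6 + 10 + 6 = 22
3 -> 7 -> 1 -> 2: 6 + 7 + 6 = 19
3 -> 7 -> 1 -> 4 -> 2: 6 + 7 + 4 + 8 = 25
3 -> 5 -> 2: 6 + 10 = 16
Best route has total 16.

16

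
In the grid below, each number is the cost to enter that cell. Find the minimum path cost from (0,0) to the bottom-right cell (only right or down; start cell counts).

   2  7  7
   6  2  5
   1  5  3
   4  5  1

18

Best path: [0,0] → [1,0] → [2,0] → [2,1] → [2,2] → [3,2]
Cost: 2 + 6 + 1 + 5 + 3 + 1 = 18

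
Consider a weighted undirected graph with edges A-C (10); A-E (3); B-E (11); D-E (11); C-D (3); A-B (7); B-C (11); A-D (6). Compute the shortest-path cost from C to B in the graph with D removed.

Paths from C to B avoiding D:
C - B: 11
C - A - B: 10 + 7 = 17
C - A - E - B: 10 + 3 + 11 = 24
Shortest: 11.

11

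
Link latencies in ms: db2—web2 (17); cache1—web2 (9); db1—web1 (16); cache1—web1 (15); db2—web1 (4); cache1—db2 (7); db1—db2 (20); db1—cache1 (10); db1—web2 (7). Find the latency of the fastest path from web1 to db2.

4

Some routes from web1 to db2:
web1 -> db1 -> web2 -> cache1 -> db2: 16 + 7 + 9 + 7 = 39
web1 -> db1 -> cache1 -> db2: 16 + 10 + 7 = 33
web1 -> db2: 4
web1 -> cache1 -> db2: 15 + 7 = 22
web1 -> db1 -> db2: 16 + 20 = 36
Best route has total 4 ms.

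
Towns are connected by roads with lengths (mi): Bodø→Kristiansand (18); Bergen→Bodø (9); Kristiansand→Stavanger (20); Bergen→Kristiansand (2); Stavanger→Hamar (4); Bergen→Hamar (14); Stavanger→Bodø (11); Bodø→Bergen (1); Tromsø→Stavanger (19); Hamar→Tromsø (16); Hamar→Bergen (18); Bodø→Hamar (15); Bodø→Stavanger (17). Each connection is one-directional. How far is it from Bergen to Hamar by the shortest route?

14

Paths from Bergen to Hamar:
Bergen -> Bodø -> Hamar: 9 + 15 = 24
Bergen -> Kristiansand -> Stavanger -> Hamar: 2 + 20 + 4 = 26
Bergen -> Hamar: 14
Bergen -> Bodø -> Stavanger -> Hamar: 9 + 17 + 4 = 30
Bergen -> Bodø -> Kristiansand -> Stavanger -> Hamar: 9 + 18 + 20 + 4 = 51
Bergen -> Kristiansand -> Stavanger -> Bodø -> Hamar: 2 + 20 + 11 + 15 = 48
Best route has total 14 mi.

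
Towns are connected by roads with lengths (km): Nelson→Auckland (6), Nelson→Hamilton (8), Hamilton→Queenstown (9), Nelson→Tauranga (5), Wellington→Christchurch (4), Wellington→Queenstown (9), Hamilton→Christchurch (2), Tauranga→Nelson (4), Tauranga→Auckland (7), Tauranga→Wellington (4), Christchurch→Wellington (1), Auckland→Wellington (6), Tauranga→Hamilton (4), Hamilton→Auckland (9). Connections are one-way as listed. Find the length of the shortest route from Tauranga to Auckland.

Paths from Tauranga to Auckland:
Tauranga→Hamilton→Auckland: 4 + 9 = 13
Tauranga→Nelson→Auckland: 4 + 6 = 10
Tauranga→Auckland: 7
Tauranga→Nelson→Hamilton→Auckland: 4 + 8 + 9 = 21
The minimum is 7 km.

7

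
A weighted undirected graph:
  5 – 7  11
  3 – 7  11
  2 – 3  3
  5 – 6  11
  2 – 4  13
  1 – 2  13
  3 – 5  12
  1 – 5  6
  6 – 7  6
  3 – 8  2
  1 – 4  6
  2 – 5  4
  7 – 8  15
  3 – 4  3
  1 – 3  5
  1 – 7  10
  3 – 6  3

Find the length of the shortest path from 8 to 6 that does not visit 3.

Some routes from 8 to 6 avoiding 3:
8 - 7 - 1 - 5 - 6: 15 + 10 + 6 + 11 = 42
8 - 7 - 5 - 6: 15 + 11 + 11 = 37
8 - 7 - 6: 15 + 6 = 21
The minimum is 21.

21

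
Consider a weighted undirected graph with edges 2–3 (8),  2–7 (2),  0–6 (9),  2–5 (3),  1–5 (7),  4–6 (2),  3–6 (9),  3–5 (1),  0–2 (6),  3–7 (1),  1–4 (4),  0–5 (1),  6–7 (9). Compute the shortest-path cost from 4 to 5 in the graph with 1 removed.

Checking several routes:
4 → 6 → 7 → 2 → 5: 2 + 9 + 2 + 3 = 16
4 → 6 → 3 → 7 → 2 → 5: 2 + 9 + 1 + 2 + 3 = 17
4 → 6 → 7 → 3 → 5: 2 + 9 + 1 + 1 = 13
4 → 6 → 3 → 5: 2 + 9 + 1 = 12
4 → 6 → 0 → 5: 2 + 9 + 1 = 12
Best route has total 12.

12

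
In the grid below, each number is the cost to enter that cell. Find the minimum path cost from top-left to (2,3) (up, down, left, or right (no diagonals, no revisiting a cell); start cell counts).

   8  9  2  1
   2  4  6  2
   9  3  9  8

Cheapest: [0,0] → [0,1] → [0,2] → [0,3] → [1,3] → [2,3]
  8 + 9 + 2 + 1 + 2 + 8 = 30

30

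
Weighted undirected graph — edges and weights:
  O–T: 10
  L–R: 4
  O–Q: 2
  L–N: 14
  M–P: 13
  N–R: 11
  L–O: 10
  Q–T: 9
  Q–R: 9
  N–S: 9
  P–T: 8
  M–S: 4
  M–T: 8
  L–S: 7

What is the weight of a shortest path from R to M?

A few of the R→M routes:
R → L → S → M: 4 + 7 + 4 = 15
R → Q → T → M: 9 + 9 + 8 = 26
R → Q → O → T → M: 9 + 2 + 10 + 8 = 29
R → N → S → M: 11 + 9 + 4 = 24
Shortest: 15.

15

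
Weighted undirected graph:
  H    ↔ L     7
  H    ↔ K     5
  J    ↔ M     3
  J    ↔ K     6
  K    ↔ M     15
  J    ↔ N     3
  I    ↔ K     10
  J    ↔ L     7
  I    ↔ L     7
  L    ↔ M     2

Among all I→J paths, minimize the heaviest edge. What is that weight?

Checking several routes:
I→L→M→J: max(7, 2, 3) = 7
I→L→J: max(7, 7) = 7
I→L→H→K→J: max(7, 7, 5, 6) = 7
I→K→J: max(10, 6) = 10
Best route has worst link 7.

7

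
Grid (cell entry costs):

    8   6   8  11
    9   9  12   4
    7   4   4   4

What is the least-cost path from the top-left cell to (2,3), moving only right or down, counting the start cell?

Best path: (0,0) → (0,1) → (1,1) → (2,1) → (2,2) → (2,3)
Cost: 8 + 6 + 9 + 4 + 4 + 4 = 35

35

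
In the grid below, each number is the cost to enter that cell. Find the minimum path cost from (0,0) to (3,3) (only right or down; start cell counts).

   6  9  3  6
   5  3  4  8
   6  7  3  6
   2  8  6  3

Best path: r0c0→r1c0→r1c1→r1c2→r2c2→r2c3→r3c3
Cost: 6 + 5 + 3 + 4 + 3 + 6 + 3 = 30
For comparison, the top-then-right route costs 41.

30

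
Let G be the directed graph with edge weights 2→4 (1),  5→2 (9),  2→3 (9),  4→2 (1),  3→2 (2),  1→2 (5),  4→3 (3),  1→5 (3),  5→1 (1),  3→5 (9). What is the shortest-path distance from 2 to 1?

14

Routes from 2 to 1:
2 → 3 → 5 → 1: 9 + 9 + 1 = 19
2 → 4 → 3 → 5 → 1: 1 + 3 + 9 + 1 = 14
Shortest: 14.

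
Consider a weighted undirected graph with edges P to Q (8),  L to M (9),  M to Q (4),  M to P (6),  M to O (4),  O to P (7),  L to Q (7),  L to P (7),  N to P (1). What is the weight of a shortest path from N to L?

Comparing a few candidate routes:
N -> P -> M -> Q -> L: 1 + 6 + 4 + 7 = 18
N -> P -> Q -> L: 1 + 8 + 7 = 16
N -> P -> M -> L: 1 + 6 + 9 = 16
N -> P -> L: 1 + 7 = 8
Shortest: 8.

8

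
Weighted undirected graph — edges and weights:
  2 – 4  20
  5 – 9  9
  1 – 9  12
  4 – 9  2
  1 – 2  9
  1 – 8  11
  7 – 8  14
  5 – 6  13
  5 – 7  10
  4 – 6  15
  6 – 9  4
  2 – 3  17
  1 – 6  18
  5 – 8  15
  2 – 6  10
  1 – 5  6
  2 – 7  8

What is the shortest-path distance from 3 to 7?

25

A few of the 3→7 routes:
3 → 2 → 1 → 8 → 7: 17 + 9 + 11 + 14 = 51
3 → 2 → 7: 17 + 8 = 25
3 → 2 → 6 → 9 → 5 → 7: 17 + 10 + 4 + 9 + 10 = 50
3 → 2 → 1 → 9 → 5 → 7: 17 + 9 + 12 + 9 + 10 = 57
3 → 2 → 1 → 5 → 7: 17 + 9 + 6 + 10 = 42
3 → 2 → 6 → 5 → 7: 17 + 10 + 13 + 10 = 50
The minimum is 25.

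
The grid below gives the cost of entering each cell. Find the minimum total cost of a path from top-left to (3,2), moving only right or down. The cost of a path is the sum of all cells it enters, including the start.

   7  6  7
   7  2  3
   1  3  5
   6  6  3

26

Best path: r0c0 -> r0c1 -> r1c1 -> r1c2 -> r2c2 -> r3c2
Cost: 7 + 6 + 2 + 3 + 5 + 3 = 26
(Top row then right column would cost 31.)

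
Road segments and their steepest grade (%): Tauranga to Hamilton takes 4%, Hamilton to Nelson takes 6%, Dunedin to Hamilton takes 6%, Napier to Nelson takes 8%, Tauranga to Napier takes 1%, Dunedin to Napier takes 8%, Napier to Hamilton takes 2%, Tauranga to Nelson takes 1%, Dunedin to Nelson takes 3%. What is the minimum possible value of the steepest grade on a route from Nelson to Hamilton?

2

Comparing a few candidate routes:
Nelson - Dunedin - Hamilton: max(3, 6) = 6
Nelson - Tauranga - Napier - Hamilton: max(1, 1, 2) = 2
Nelson - Tauranga - Hamilton: max(1, 4) = 4
The minimum achievable maximum is 2%.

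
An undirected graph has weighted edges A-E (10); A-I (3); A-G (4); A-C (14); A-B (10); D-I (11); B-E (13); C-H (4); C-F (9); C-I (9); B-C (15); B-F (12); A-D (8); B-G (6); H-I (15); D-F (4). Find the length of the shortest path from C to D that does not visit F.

20

Some routes from C to D avoiding F:
C → I → A → D: 9 + 3 + 8 = 20
C → I → D: 9 + 11 = 20
C → A → D: 14 + 8 = 22
Shortest: 20.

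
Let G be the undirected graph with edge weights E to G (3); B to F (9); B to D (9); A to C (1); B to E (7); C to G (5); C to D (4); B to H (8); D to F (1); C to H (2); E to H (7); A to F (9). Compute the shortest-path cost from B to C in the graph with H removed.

13

Checking several routes:
B-D-C: 9 + 4 = 13
B-E-G-C: 7 + 3 + 5 = 15
B-F-D-C: 9 + 1 + 4 = 14
B-F-A-C: 9 + 9 + 1 = 19
Shortest: 13.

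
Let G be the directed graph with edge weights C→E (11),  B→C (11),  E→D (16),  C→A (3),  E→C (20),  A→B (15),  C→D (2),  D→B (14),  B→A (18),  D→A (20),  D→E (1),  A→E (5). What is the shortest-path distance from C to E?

Routes from C to E:
C -> D -> A -> E: 2 + 20 + 5 = 27
C -> E: 11
C -> D -> E: 2 + 1 = 3
C -> A -> E: 3 + 5 = 8
C -> D -> B -> A -> E: 2 + 14 + 18 + 5 = 39
The minimum is 3.

3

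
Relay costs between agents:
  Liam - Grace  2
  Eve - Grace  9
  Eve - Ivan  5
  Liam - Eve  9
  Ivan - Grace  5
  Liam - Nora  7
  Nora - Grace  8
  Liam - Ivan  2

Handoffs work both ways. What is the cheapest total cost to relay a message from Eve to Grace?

Checking several routes:
Eve - Ivan - Grace: 5 + 5 = 10
Eve - Grace: 9
Eve - Ivan - Liam - Grace: 5 + 2 + 2 = 9
Eve - Liam - Ivan - Grace: 9 + 2 + 5 = 16
Eve - Liam - Grace: 9 + 2 = 11
Best route has total 9.

9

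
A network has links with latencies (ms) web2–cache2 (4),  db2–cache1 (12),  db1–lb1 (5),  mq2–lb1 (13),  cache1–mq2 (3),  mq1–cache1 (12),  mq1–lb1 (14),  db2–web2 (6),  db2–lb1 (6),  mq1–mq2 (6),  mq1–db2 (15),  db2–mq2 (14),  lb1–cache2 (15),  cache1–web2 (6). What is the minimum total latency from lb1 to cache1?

Checking several routes:
lb1 -> mq2 -> cache1: 13 + 3 = 16
lb1 -> mq1 -> mq2 -> cache1: 14 + 6 + 3 = 23
lb1 -> db2 -> cache1: 6 + 12 = 18
lb1 -> db2 -> web2 -> cache1: 6 + 6 + 6 = 18
lb1 -> db2 -> mq2 -> cache1: 6 + 14 + 3 = 23
Shortest: 16 ms.

16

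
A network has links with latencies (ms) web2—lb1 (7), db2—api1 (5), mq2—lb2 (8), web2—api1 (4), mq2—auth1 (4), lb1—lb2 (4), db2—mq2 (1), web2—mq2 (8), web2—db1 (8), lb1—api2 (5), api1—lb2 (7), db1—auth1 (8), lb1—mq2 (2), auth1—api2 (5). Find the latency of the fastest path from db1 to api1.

Checking several routes:
db1→web2→lb1→mq2→db2→api1: 8 + 7 + 2 + 1 + 5 = 23
db1→web2→api1: 8 + 4 = 12
db1→web2→mq2→db2→api1: 8 + 8 + 1 + 5 = 22
db1→auth1→mq2→web2→api1: 8 + 4 + 8 + 4 = 24
db1→auth1→mq2→db2→api1: 8 + 4 + 1 + 5 = 18
Shortest: 12 ms.

12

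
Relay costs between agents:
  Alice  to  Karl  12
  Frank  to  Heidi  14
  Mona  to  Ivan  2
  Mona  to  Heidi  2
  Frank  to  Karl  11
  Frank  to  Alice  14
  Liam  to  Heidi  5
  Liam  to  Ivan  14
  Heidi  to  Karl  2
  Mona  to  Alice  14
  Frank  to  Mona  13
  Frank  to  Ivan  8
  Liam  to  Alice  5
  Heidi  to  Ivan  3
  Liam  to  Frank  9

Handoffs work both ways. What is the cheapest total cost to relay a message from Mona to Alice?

Checking several routes:
Mona -> Heidi -> Liam -> Alice: 2 + 5 + 5 = 12
Mona -> Ivan -> Heidi -> Liam -> Alice: 2 + 3 + 5 + 5 = 15
Mona -> Ivan -> Heidi -> Karl -> Alice: 2 + 3 + 2 + 12 = 19
Mona -> Heidi -> Karl -> Alice: 2 + 2 + 12 = 16
Mona -> Alice: 14
Mona -> Ivan -> Liam -> Alice: 2 + 14 + 5 = 21
Shortest: 12.

12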